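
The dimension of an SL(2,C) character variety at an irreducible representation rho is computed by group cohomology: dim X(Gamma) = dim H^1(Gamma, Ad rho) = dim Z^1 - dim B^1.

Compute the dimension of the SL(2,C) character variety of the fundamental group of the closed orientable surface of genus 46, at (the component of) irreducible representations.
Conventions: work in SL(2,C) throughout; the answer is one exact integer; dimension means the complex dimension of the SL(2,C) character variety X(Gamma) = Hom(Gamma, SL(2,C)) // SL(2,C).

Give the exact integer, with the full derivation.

The genus-46 surface group: 2g = 92 generators, one relator prod [a_i, b_i].
Before the relator condition, cocycle space has dim 3*92 = 276.
d_2 is surjective at irreducible rho (its cokernel H^2 is dual to H^0 = 0), so dim Z^1 = 276 - 3 = 273.
As always at irreducible rho, dim B^1 = 3.
dim H^1 = 273 - 3 = 270 = dim X.

270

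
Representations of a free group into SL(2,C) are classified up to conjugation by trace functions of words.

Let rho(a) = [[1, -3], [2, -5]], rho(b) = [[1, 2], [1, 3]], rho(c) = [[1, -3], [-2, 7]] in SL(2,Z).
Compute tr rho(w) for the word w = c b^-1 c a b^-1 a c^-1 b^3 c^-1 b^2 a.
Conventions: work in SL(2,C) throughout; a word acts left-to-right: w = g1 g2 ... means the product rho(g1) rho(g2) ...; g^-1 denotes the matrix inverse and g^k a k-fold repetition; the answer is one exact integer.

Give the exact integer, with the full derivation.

rho(c) = [[1, -3], [-2, 7]]
... * rho(b^-1) = [[3, -2], [-1, 1]]  ->  [[6, -5], [-13, 11]]
... * rho(c) = [[1, -3], [-2, 7]]  ->  [[16, -53], [-35, 116]]
... * rho(a) = [[1, -3], [2, -5]]  ->  [[-90, 217], [197, -475]]
... * rho(b^-1) = [[3, -2], [-1, 1]]  ->  [[-487, 397], [1066, -869]]
... * rho(a) = [[1, -3], [2, -5]]  ->  [[307, -524], [-672, 1147]]
... * rho(c^-1) = [[7, 3], [2, 1]]  ->  [[1101, 397], [-2410, -869]]
... * rho(b) = [[1, 2], [1, 3]]  ->  [[1498, 3393], [-3279, -7427]]
... * rho(b) = [[1, 2], [1, 3]]  ->  [[4891, 13175], [-10706, -28839]]
... * rho(b) = [[1, 2], [1, 3]]  ->  [[18066, 49307], [-39545, -107929]]
... * rho(c^-1) = [[7, 3], [2, 1]]  ->  [[225076, 103505], [-492673, -226564]]
... * rho(b) = [[1, 2], [1, 3]]  ->  [[328581, 760667], [-719237, -1665038]]
... * rho(b) = [[1, 2], [1, 3]]  ->  [[1089248, 2939163], [-2384275, -6433588]]
... * rho(a) = [[1, -3], [2, -5]]  ->  [[6967574, -17963559], [-15251451, 39320765]]
tr = 6967574 + 39320765 = 46288339

46288339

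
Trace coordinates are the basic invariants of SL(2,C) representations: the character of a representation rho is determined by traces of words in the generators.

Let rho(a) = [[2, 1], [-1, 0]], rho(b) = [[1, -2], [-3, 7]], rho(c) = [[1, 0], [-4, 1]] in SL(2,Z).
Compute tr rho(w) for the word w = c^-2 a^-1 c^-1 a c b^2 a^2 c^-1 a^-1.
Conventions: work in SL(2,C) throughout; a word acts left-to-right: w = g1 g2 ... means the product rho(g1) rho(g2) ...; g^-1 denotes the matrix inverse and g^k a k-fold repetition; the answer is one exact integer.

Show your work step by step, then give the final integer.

rho(c^-1) = [[1, 0], [4, 1]]
... * rho(c^-1) = [[1, 0], [4, 1]]  ->  [[1, 0], [8, 1]]
... * rho(a^-1) = [[0, -1], [1, 2]]  ->  [[0, -1], [1, -6]]
... * rho(c^-1) = [[1, 0], [4, 1]]  ->  [[-4, -1], [-23, -6]]
... * rho(a) = [[2, 1], [-1, 0]]  ->  [[-7, -4], [-40, -23]]
... * rho(c) = [[1, 0], [-4, 1]]  ->  [[9, -4], [52, -23]]
... * rho(b) = [[1, -2], [-3, 7]]  ->  [[21, -46], [121, -265]]
... * rho(b) = [[1, -2], [-3, 7]]  ->  [[159, -364], [916, -2097]]
... * rho(a) = [[2, 1], [-1, 0]]  ->  [[682, 159], [3929, 916]]
... * rho(a) = [[2, 1], [-1, 0]]  ->  [[1205, 682], [6942, 3929]]
... * rho(c^-1) = [[1, 0], [4, 1]]  ->  [[3933, 682], [22658, 3929]]
... * rho(a^-1) = [[0, -1], [1, 2]]  ->  [[682, -2569], [3929, -14800]]
tr = 682 + -14800 = -14118

-14118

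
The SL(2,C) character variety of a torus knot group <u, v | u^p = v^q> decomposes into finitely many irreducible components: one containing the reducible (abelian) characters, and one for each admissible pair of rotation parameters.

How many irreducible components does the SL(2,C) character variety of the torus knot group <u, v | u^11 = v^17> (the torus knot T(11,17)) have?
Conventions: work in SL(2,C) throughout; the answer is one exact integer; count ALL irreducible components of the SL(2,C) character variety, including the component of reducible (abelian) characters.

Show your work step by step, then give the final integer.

81

In the torus knot group T(11,17), u^11 = v^17 is central, so an irreducible representation sends it to +I or -I (Schur).
This locks tr(u) to 2*cos(pi*alpha/11), alpha in 1..10, and tr(v) to 2*cos(pi*beta/17), beta in 1..16, on each component of irreducible characters.
u^11 = (-1)^alpha I and v^17 = (-1)^beta I must agree, so alpha and beta have equal parity.
Counting: 5 odd alphas x 8 odd betas + 5 even alphas x 8 even betas = 40 + 40 = 80.
Total: 80 irreducible-character components + 1 reducible (abelian) component = 81.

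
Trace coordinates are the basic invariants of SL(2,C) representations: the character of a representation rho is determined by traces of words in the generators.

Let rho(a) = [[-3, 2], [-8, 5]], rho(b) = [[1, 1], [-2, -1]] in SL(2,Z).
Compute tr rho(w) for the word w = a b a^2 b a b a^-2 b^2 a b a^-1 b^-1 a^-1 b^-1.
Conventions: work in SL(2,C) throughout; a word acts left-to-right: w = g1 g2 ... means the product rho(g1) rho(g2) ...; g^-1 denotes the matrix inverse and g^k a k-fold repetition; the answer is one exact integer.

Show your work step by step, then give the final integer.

rho(a) = [[-3, 2], [-8, 5]]
... * rho(b) = [[1, 1], [-2, -1]]  ->  [[-7, -5], [-18, -13]]
... * rho(a) = [[-3, 2], [-8, 5]]  ->  [[61, -39], [158, -101]]
... * rho(a) = [[-3, 2], [-8, 5]]  ->  [[129, -73], [334, -189]]
... * rho(b) = [[1, 1], [-2, -1]]  ->  [[275, 202], [712, 523]]
... * rho(a) = [[-3, 2], [-8, 5]]  ->  [[-2441, 1560], [-6320, 4039]]
... * rho(b) = [[1, 1], [-2, -1]]  ->  [[-5561, -4001], [-14398, -10359]]
... * rho(a^-1) = [[5, -2], [8, -3]]  ->  [[-59813, 23125], [-154862, 59873]]
... * rho(a^-1) = [[5, -2], [8, -3]]  ->  [[-114065, 50251], [-295326, 130105]]
... * rho(b) = [[1, 1], [-2, -1]]  ->  [[-214567, -164316], [-555536, -425431]]
... * rho(b) = [[1, 1], [-2, -1]]  ->  [[114065, -50251], [295326, -130105]]
... * rho(a) = [[-3, 2], [-8, 5]]  ->  [[59813, -23125], [154862, -59873]]
... * rho(b) = [[1, 1], [-2, -1]]  ->  [[106063, 82938], [274608, 214735]]
... * rho(a^-1) = [[5, -2], [8, -3]]  ->  [[1193819, -460940], [3090920, -1193421]]
... * rho(b^-1) = [[-1, -1], [2, 1]]  ->  [[-2115699, -1654759], [-5477762, -4284341]]
... * rho(a^-1) = [[5, -2], [8, -3]]  ->  [[-23816567, 9195675], [-61663538, 23808547]]
... * rho(b^-1) = [[-1, -1], [2, 1]]  ->  [[42207917, 33012242], [109280632, 85472085]]
tr = 42207917 + 85472085 = 127680002

127680002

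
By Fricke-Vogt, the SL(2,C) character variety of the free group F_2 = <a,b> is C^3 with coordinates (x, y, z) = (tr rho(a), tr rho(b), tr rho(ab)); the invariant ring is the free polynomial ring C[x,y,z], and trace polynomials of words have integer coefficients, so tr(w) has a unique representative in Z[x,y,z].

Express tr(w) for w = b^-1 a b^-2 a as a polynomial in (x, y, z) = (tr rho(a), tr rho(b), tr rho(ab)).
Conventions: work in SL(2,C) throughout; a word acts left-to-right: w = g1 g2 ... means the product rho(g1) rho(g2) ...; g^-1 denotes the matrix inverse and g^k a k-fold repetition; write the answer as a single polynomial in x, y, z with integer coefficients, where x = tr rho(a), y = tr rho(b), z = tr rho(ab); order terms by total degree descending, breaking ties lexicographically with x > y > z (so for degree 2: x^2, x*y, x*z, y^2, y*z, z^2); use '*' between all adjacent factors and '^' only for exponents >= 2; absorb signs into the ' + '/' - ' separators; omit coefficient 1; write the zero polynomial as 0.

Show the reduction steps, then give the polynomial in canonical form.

and trace(a^2) = trace(a) * trace(a) - trace(1) = x^2 - 2
trace(a^2 b) = trace(a) * trace(b a) - trace(b) = x*z - y
and trace(b^-1 a^2) = trace(a^2) * trace(b) - trace(a^2 b) = x^2*y - x*z - y
next, trace(a b^-2 a) = trace(b^-1 a^2) * trace(b) - trace(b^-1 a^2 b) = x^2*y^2 - x*y*z - x^2 - y^2 + 2
and trace(a b a b) = trace(a b) * trace(a b) - trace(1) = z^2 - 2
next, trace(a b a b^-1) = trace(a b a) * trace(b) - trace(a b a b) = x*y*z - y^2 - z^2 + 2
and trace(a b^-2 a b) = trace(a b a b^-1) * trace(b) - trace(a b a) = x*y^2*z - y^3 - y*z^2 - x*z + 3*y
and trace(b^-1 a b^-2 a) = trace(a b^-2 a) * trace(b) - trace(a b^-2 a b) = x^2*y^3 - 2*x*y^2*z - x^2*y + y*z^2 + x*z - y

x^2*y^3 - 2*x*y^2*z - x^2*y + y*z^2 + x*z - y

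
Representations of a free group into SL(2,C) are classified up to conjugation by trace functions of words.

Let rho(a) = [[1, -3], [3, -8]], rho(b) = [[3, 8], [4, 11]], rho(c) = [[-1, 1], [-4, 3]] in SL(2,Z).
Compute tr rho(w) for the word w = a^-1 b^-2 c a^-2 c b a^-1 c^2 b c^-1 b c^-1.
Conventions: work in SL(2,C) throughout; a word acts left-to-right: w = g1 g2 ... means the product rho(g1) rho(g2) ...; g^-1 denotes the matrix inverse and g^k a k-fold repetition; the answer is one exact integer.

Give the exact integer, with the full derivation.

251586542

rho(a^-1) = [[-8, 3], [-3, 1]]
... * rho(b^-1) = [[11, -8], [-4, 3]]  ->  [[-100, 73], [-37, 27]]
... * rho(b^-1) = [[11, -8], [-4, 3]]  ->  [[-1392, 1019], [-515, 377]]
... * rho(c) = [[-1, 1], [-4, 3]]  ->  [[-2684, 1665], [-993, 616]]
... * rho(a^-1) = [[-8, 3], [-3, 1]]  ->  [[16477, -6387], [6096, -2363]]
... * rho(a^-1) = [[-8, 3], [-3, 1]]  ->  [[-112655, 43044], [-41679, 15925]]
... * rho(c) = [[-1, 1], [-4, 3]]  ->  [[-59521, 16477], [-22021, 6096]]
... * rho(b) = [[3, 8], [4, 11]]  ->  [[-112655, -294921], [-41679, -109112]]
... * rho(a^-1) = [[-8, 3], [-3, 1]]  ->  [[1786003, -632886], [660768, -234149]]
... * rho(c) = [[-1, 1], [-4, 3]]  ->  [[745541, -112655], [275828, -41679]]
... * rho(c) = [[-1, 1], [-4, 3]]  ->  [[-294921, 407576], [-109112, 150791]]
... * rho(b) = [[3, 8], [4, 11]]  ->  [[745541, 2123968], [275828, 785805]]
... * rho(c^-1) = [[3, -1], [4, -1]]  ->  [[10732495, -2869509], [3970704, -1061633]]
... * rho(b) = [[3, 8], [4, 11]]  ->  [[20719449, 54295361], [7665580, 20087669]]
... * rho(c^-1) = [[3, -1], [4, -1]]  ->  [[279339791, -75014810], [103347416, -27753249]]
tr = 279339791 + -27753249 = 251586542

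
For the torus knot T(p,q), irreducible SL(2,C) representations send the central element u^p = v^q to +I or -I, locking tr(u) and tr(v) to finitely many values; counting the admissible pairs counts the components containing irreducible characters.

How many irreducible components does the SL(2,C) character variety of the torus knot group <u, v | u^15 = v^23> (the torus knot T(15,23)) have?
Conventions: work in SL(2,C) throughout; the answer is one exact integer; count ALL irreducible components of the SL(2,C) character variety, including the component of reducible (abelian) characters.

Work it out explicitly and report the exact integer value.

Gamma = < u, v | u^15 = v^23 > (torus knot T(15,23)); the central element u^15 = v^23 acts as +I or -I in any irreducible SL(2,C) representation.
This locks tr(u) to 2*cos(pi*alpha/15), alpha in 1..14, and tr(v) to 2*cos(pi*beta/23), beta in 1..22, on each component of irreducible characters.
The two central values (-1)^alpha I and (-1)^beta I must be the same matrix, so alpha and beta share a parity.
Enumerate parity-matched pairs: 7*11 odd-odd plus 7*11 even-even gives 154.
Total: 154 irreducible-character components + 1 reducible (abelian) component = 155.

155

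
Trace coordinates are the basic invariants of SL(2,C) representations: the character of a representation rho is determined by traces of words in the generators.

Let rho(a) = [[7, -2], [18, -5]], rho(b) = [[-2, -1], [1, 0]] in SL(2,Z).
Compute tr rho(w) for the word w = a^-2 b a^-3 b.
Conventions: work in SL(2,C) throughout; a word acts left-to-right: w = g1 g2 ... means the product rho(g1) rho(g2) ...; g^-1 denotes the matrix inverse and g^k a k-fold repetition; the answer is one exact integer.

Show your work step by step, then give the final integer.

5826

rho(a^-1) = [[-5, 2], [-18, 7]]
... * rho(a^-1) = [[-5, 2], [-18, 7]]  ->  [[-11, 4], [-36, 13]]
... * rho(b) = [[-2, -1], [1, 0]]  ->  [[26, 11], [85, 36]]
... * rho(a^-1) = [[-5, 2], [-18, 7]]  ->  [[-328, 129], [-1073, 422]]
... * rho(a^-1) = [[-5, 2], [-18, 7]]  ->  [[-682, 247], [-2231, 808]]
... * rho(a^-1) = [[-5, 2], [-18, 7]]  ->  [[-1036, 365], [-3389, 1194]]
... * rho(b) = [[-2, -1], [1, 0]]  ->  [[2437, 1036], [7972, 3389]]
tr = 2437 + 3389 = 5826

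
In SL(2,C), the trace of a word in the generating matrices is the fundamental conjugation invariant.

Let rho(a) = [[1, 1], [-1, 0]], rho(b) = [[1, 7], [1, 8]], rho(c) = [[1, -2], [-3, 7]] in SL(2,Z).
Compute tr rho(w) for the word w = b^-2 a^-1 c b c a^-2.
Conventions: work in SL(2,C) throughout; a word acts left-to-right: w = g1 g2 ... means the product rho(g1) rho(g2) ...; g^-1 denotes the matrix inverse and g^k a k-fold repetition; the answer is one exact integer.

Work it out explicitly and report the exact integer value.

rho(b^-1) = [[8, -7], [-1, 1]]
... * rho(b^-1) = [[8, -7], [-1, 1]]  ->  [[71, -63], [-9, 8]]
... * rho(a^-1) = [[0, -1], [1, 1]]  ->  [[-63, -134], [8, 17]]
... * rho(c) = [[1, -2], [-3, 7]]  ->  [[339, -812], [-43, 103]]
... * rho(b) = [[1, 7], [1, 8]]  ->  [[-473, -4123], [60, 523]]
... * rho(c) = [[1, -2], [-3, 7]]  ->  [[11896, -27915], [-1509, 3541]]
... * rho(a^-1) = [[0, -1], [1, 1]]  ->  [[-27915, -39811], [3541, 5050]]
... * rho(a^-1) = [[0, -1], [1, 1]]  ->  [[-39811, -11896], [5050, 1509]]
tr = -39811 + 1509 = -38302

-38302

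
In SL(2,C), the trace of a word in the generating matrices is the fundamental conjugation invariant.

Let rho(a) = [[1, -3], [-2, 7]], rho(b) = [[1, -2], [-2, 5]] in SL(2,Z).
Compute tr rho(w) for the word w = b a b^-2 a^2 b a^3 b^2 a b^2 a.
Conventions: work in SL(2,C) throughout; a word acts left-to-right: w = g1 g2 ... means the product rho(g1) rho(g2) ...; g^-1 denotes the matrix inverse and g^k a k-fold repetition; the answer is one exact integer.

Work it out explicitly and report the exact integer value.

-23337118282

rho(b) = [[1, -2], [-2, 5]]
... * rho(a) = [[1, -3], [-2, 7]]  ->  [[5, -17], [-12, 41]]
... * rho(b^-1) = [[5, 2], [2, 1]]  ->  [[-9, -7], [22, 17]]
... * rho(b^-1) = [[5, 2], [2, 1]]  ->  [[-59, -25], [144, 61]]
... * rho(a) = [[1, -3], [-2, 7]]  ->  [[-9, 2], [22, -5]]
... * rho(a) = [[1, -3], [-2, 7]]  ->  [[-13, 41], [32, -101]]
... * rho(b) = [[1, -2], [-2, 5]]  ->  [[-95, 231], [234, -569]]
... * rho(a) = [[1, -3], [-2, 7]]  ->  [[-557, 1902], [1372, -4685]]
... * rho(a) = [[1, -3], [-2, 7]]  ->  [[-4361, 14985], [10742, -36911]]
... * rho(a) = [[1, -3], [-2, 7]]  ->  [[-34331, 117978], [84564, -290603]]
... * rho(b) = [[1, -2], [-2, 5]]  ->  [[-270287, 658552], [665770, -1622143]]
... * rho(b) = [[1, -2], [-2, 5]]  ->  [[-1587391, 3833334], [3910056, -9442255]]
... * rho(a) = [[1, -3], [-2, 7]]  ->  [[-9254059, 31595511], [22794566, -77825953]]
... * rho(b) = [[1, -2], [-2, 5]]  ->  [[-72445081, 176485673], [178446472, -434718897]]
... * rho(b) = [[1, -2], [-2, 5]]  ->  [[-425416427, 1027318527], [1047884266, -2530487429]]
... * rho(a) = [[1, -3], [-2, 7]]  ->  [[-2480053481, 8467478970], [6108859124, -20857064801]]
tr = -2480053481 + -20857064801 = -23337118282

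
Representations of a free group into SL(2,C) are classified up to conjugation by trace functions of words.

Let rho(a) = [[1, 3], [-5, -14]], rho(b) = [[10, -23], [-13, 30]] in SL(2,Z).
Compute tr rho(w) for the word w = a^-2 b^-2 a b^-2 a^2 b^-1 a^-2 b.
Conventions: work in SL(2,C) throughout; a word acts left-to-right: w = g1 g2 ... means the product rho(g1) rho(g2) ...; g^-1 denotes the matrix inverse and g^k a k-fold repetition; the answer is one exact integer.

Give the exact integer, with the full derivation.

-7206328956148066

rho(a^-1) = [[-14, -3], [5, 1]]
... * rho(a^-1) = [[-14, -3], [5, 1]]  ->  [[181, 39], [-65, -14]]
... * rho(b^-1) = [[30, 23], [13, 10]]  ->  [[5937, 4553], [-2132, -1635]]
... * rho(b^-1) = [[30, 23], [13, 10]]  ->  [[237299, 182081], [-85215, -65386]]
... * rho(a) = [[1, 3], [-5, -14]]  ->  [[-673106, -1837237], [241715, 659759]]
... * rho(b^-1) = [[30, 23], [13, 10]]  ->  [[-44077261, -33853808], [15828317, 12157035]]
... * rho(b^-1) = [[30, 23], [13, 10]]  ->  [[-1762417334, -1352315083], [632890965, 485621641]]
... * rho(a) = [[1, 3], [-5, -14]]  ->  [[4999158081, 13645159160], [-1795217240, -4900030079]]
... * rho(a) = [[1, 3], [-5, -14]]  ->  [[-63226637719, -176034753997], [22704933155, 63214769386]]
... * rho(b^-1) = [[30, 23], [13, 10]]  ->  [[-4185250933531, -3214560207507], [1502939996668, 1154361156425]]
... * rho(a^-1) = [[-14, -3], [5, 1]]  ->  [[42520712031899, 9341192593086], [-15269354171227, -3354458833579]]
... * rho(a^-1) = [[-14, -3], [5, 1]]  ->  [[-548584005481156, -118220943502611], [196998664229283, 42453603680102]]
... * rho(b) = [[10, -23], [-13, 30]]  ->  [[-3948967789277617, 9070803820988258], [1418089794451504, -3257361166870449]]
tr = -3948967789277617 + -3257361166870449 = -7206328956148066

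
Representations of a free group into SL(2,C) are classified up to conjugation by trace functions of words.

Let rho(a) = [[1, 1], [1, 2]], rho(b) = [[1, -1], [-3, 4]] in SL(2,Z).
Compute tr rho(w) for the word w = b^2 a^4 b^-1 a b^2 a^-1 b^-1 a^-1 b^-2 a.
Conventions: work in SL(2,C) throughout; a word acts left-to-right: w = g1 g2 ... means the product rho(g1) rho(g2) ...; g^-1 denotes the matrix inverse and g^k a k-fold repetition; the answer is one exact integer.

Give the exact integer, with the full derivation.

rho(b) = [[1, -1], [-3, 4]]
... * rho(b) = [[1, -1], [-3, 4]]  ->  [[4, -5], [-15, 19]]
... * rho(a) = [[1, 1], [1, 2]]  ->  [[-1, -6], [4, 23]]
... * rho(a) = [[1, 1], [1, 2]]  ->  [[-7, -13], [27, 50]]
... * rho(a) = [[1, 1], [1, 2]]  ->  [[-20, -33], [77, 127]]
... * rho(a) = [[1, 1], [1, 2]]  ->  [[-53, -86], [204, 331]]
... * rho(b^-1) = [[4, 1], [3, 1]]  ->  [[-470, -139], [1809, 535]]
... * rho(a) = [[1, 1], [1, 2]]  ->  [[-609, -748], [2344, 2879]]
... * rho(b) = [[1, -1], [-3, 4]]  ->  [[1635, -2383], [-6293, 9172]]
... * rho(b) = [[1, -1], [-3, 4]]  ->  [[8784, -11167], [-33809, 42981]]
... * rho(a^-1) = [[2, -1], [-1, 1]]  ->  [[28735, -19951], [-110599, 76790]]
... * rho(b^-1) = [[4, 1], [3, 1]]  ->  [[55087, 8784], [-212026, -33809]]
... * rho(a^-1) = [[2, -1], [-1, 1]]  ->  [[101390, -46303], [-390243, 178217]]
... * rho(b^-1) = [[4, 1], [3, 1]]  ->  [[266651, 55087], [-1026321, -212026]]
... * rho(b^-1) = [[4, 1], [3, 1]]  ->  [[1231865, 321738], [-4741362, -1238347]]
... * rho(a) = [[1, 1], [1, 2]]  ->  [[1553603, 1875341], [-5979709, -7218056]]
tr = 1553603 + -7218056 = -5664453

-5664453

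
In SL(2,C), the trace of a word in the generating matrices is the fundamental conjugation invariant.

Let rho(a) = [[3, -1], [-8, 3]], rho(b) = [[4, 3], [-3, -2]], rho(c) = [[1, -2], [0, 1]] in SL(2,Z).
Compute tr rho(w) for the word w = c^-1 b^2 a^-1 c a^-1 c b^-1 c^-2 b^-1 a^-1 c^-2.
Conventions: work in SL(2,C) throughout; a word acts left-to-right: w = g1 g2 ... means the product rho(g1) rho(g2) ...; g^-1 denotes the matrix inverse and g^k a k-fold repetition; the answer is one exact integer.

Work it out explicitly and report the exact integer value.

-3954678

rho(c^-1) = [[1, 2], [0, 1]]
... * rho(b) = [[4, 3], [-3, -2]]  ->  [[-2, -1], [-3, -2]]
... * rho(b) = [[4, 3], [-3, -2]]  ->  [[-5, -4], [-6, -5]]
... * rho(a^-1) = [[3, 1], [8, 3]]  ->  [[-47, -17], [-58, -21]]
... * rho(c) = [[1, -2], [0, 1]]  ->  [[-47, 77], [-58, 95]]
... * rho(a^-1) = [[3, 1], [8, 3]]  ->  [[475, 184], [586, 227]]
... * rho(c) = [[1, -2], [0, 1]]  ->  [[475, -766], [586, -945]]
... * rho(b^-1) = [[-2, -3], [3, 4]]  ->  [[-3248, -4489], [-4007, -5538]]
... * rho(c^-1) = [[1, 2], [0, 1]]  ->  [[-3248, -10985], [-4007, -13552]]
... * rho(c^-1) = [[1, 2], [0, 1]]  ->  [[-3248, -17481], [-4007, -21566]]
... * rho(b^-1) = [[-2, -3], [3, 4]]  ->  [[-45947, -60180], [-56684, -74243]]
... * rho(a^-1) = [[3, 1], [8, 3]]  ->  [[-619281, -226487], [-763996, -279413]]
... * rho(c^-1) = [[1, 2], [0, 1]]  ->  [[-619281, -1465049], [-763996, -1807405]]
... * rho(c^-1) = [[1, 2], [0, 1]]  ->  [[-619281, -2703611], [-763996, -3335397]]
tr = -619281 + -3335397 = -3954678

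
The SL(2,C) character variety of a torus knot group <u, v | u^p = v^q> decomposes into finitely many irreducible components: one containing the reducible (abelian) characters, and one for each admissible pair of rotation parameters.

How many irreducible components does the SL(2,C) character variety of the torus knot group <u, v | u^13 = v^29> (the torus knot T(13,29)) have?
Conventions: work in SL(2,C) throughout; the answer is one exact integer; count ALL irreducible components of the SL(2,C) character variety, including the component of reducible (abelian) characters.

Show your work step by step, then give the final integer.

169

For T(13,29): irreducibility forces the central element u^13 = v^29 to one of +I, -I.
On an irreducible component, tr(u) is locked at 2*cos(pi*alpha/13) for some alpha in 1..12, and tr(v) at 2*cos(pi*beta/29) for some beta in 1..28.
The two central values (-1)^alpha I and (-1)^beta I must be the same matrix, so alpha and beta share a parity.
Counting: 6 odd alphas x 14 odd betas + 6 even alphas x 14 even betas = 84 + 84 = 168.
Total: 168 irreducible-character components + 1 reducible (abelian) component = 169.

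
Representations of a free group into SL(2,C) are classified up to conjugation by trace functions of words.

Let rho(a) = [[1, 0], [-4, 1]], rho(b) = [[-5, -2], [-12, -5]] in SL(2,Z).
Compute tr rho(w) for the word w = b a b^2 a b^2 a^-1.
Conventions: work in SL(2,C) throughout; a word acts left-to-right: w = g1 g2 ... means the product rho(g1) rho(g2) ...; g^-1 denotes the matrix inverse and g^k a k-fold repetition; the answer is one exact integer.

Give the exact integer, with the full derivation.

-5922

rho(b) = [[-5, -2], [-12, -5]]
... * rho(a) = [[1, 0], [-4, 1]]  ->  [[3, -2], [8, -5]]
... * rho(b) = [[-5, -2], [-12, -5]]  ->  [[9, 4], [20, 9]]
... * rho(b) = [[-5, -2], [-12, -5]]  ->  [[-93, -38], [-208, -85]]
... * rho(a) = [[1, 0], [-4, 1]]  ->  [[59, -38], [132, -85]]
... * rho(b) = [[-5, -2], [-12, -5]]  ->  [[161, 72], [360, 161]]
... * rho(b) = [[-5, -2], [-12, -5]]  ->  [[-1669, -682], [-3732, -1525]]
... * rho(a^-1) = [[1, 0], [4, 1]]  ->  [[-4397, -682], [-9832, -1525]]
tr = -4397 + -1525 = -5922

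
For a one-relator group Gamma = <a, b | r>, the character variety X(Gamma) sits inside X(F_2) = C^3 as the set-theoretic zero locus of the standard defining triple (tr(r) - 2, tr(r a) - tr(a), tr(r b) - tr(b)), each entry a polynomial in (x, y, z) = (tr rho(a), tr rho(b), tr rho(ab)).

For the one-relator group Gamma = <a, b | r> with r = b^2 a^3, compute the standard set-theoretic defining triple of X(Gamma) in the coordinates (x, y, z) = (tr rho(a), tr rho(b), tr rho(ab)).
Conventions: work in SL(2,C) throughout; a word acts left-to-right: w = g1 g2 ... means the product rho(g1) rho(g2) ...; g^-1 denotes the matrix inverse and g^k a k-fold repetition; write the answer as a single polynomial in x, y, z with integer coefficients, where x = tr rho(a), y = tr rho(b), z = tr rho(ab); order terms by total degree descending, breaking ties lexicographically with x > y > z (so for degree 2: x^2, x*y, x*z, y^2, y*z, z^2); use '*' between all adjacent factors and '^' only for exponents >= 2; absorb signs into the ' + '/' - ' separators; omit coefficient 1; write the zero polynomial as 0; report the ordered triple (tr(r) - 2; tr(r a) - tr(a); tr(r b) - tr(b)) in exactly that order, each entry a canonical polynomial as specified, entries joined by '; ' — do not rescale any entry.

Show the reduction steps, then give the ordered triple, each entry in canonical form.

x^2*y*z - x^3 - x*y^2 - y*z + 3*x - 2; x^3*y*z - x^4 - x^2*y^2 - 2*x*y*z + 4*x^2 + y^2 - x - 2; x^2*y^2*z - x^3*y - x*y^3 - x^2*z - y^2*z + 4*x*y - y + z

and trace(b^2 a) = trace(b) * trace(a b) - trace(a) = y*z - x
and trace(b^2) = trace(b) * trace(b) - trace(1) = y^2 - 2
next, trace(a b^2 a) = trace(a) * trace(b^2 a) - trace(b^2) = x*y*z - x^2 - y^2 + 2
trace(b^2 a^3) = trace(a) * trace(a b^2 a) - trace(a b^2) = x^2*y*z - x^3 - x*y^2 - y*z + 3*x
and trace(b^2 a^4) = trace(a) * trace(b^2 a^3) - trace(b^2 a^2) = x^3*y*z - x^4 - x^2*y^2 - 2*x*y*z + 4*x^2 + y^2 - 2
trace(b a^2) = trace(a) * trace(b a) - trace(b) = x*z - y
trace(b^3 a^2) = trace(b) * trace(b a^2 b) - trace(b a^2) = x*y^2*z - x^2*y - y^3 - x*z + 3*y
and trace(b^3 a) = trace(b) * trace(a b^2) - trace(a b) = y^2*z - x*y - z
and trace(b^2 a^3 b) = trace(a) * trace(b^3 a^2) - trace(b^3 a) = x^2*y^2*z - x^3*y - x*y^3 - x^2*z - y^2*z + 4*x*y + z
assemble the triple (trace(r) - 2; trace(r a) - x; trace(r b) - y)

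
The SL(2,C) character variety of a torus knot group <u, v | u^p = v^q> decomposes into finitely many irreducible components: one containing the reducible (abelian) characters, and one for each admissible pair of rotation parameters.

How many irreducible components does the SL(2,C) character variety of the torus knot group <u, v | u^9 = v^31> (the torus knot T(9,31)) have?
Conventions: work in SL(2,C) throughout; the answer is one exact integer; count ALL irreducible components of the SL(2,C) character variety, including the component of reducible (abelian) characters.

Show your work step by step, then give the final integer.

121

In the torus knot group T(9,31), u^9 = v^31 is central, so an irreducible representation sends it to +I or -I (Schur).
On an irreducible component, tr(u) is locked at 2*cos(pi*alpha/9) for some alpha in 1..8, and tr(v) at 2*cos(pi*beta/31) for some beta in 1..30.
u^9 = (-1)^alpha I and v^31 = (-1)^beta I must agree, so alpha and beta have equal parity.
Counting: 4 odd alphas x 15 odd betas + 4 even alphas x 15 even betas = 60 + 60 = 120.
Total: 120 irreducible-character components + 1 reducible (abelian) component = 121.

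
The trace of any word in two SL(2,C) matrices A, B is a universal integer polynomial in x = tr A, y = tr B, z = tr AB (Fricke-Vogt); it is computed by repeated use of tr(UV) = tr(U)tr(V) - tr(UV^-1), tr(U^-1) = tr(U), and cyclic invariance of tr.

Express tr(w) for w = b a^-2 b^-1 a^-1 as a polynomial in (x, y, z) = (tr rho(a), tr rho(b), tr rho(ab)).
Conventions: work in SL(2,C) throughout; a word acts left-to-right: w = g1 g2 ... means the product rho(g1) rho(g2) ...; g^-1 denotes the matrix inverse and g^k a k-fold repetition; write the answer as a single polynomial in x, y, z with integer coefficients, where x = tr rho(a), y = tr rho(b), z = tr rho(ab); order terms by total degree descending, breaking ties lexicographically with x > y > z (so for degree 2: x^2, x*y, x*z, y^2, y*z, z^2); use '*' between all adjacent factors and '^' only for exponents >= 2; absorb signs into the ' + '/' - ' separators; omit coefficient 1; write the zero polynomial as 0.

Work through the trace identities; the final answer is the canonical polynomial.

tr(a^-1) = tr(a) = x
use: tr(a^-2) = tr(a^-1) * tr(a) - tr(1)  (eliminate a^-1) = x^2 - 2
tr(a b a) = tr(a) * tr(b a) - tr(b)  (reduce the a square) = x*z - y
tr(a b a b) = tr(b a) * tr(b a) - tr(1)  (split on b) = z^2 - 2
apply: tr(b^-1 a b a) = tr(a b a) * tr(b) - tr(a b a b)  (eliminate b^-1) = x*y*z - y^2 - z^2 + 2
tr(a^-1 b^-1 a b) = tr(b^-1 a b) * tr(a) - tr(b^-1 a b a)  (eliminate a^-1) = -x*y*z + x^2 + y^2 + z^2 - 2
tr(b a^-2 b^-1 a) = tr(a^-1 b^-1 a b) * tr(a) - tr(a^-1 b^-1 a b a)  (eliminate a^-1) = -x^2*y*z + x^3 + x*y^2 + x*z^2 - 3*x
tr(b a^-2 b^-1 a^-1) = tr(b a^-2 b^-1) * tr(a) - tr(b a^-2 b^-1 a)  (eliminate a^-1) = x^2*y*z - x*y^2 - x*z^2 + x

x^2*y*z - x*y^2 - x*z^2 + x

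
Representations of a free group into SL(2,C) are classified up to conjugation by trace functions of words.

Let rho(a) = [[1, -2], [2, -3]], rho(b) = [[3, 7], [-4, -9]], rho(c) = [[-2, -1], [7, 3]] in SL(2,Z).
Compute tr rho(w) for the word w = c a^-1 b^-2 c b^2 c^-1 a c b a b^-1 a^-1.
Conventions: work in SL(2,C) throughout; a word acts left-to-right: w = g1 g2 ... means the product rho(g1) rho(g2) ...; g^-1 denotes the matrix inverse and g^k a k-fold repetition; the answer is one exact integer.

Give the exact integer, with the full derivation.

rho(c) = [[-2, -1], [7, 3]]
... * rho(a^-1) = [[-3, 2], [-2, 1]]  ->  [[8, -5], [-27, 17]]
... * rho(b^-1) = [[-9, -7], [4, 3]]  ->  [[-92, -71], [311, 240]]
... * rho(b^-1) = [[-9, -7], [4, 3]]  ->  [[544, 431], [-1839, -1457]]
... * rho(c) = [[-2, -1], [7, 3]]  ->  [[1929, 749], [-6521, -2532]]
... * rho(b) = [[3, 7], [-4, -9]]  ->  [[2791, 6762], [-9435, -22859]]
... * rho(b) = [[3, 7], [-4, -9]]  ->  [[-18675, -41321], [63131, 139686]]
... * rho(c^-1) = [[3, 1], [-7, -2]]  ->  [[233222, 63967], [-788409, -216241]]
... * rho(a) = [[1, -2], [2, -3]]  ->  [[361156, -658345], [-1220891, 2225541]]
... * rho(c) = [[-2, -1], [7, 3]]  ->  [[-5330727, -2336191], [18020569, 7897514]]
... * rho(b) = [[3, 7], [-4, -9]]  ->  [[-6647417, -16289370], [22471651, 55066357]]
... * rho(a) = [[1, -2], [2, -3]]  ->  [[-39226157, 62162944], [132604365, -210142373]]
... * rho(b^-1) = [[-9, -7], [4, 3]]  ->  [[601687189, 461071931], [-2034008777, -1558657674]]
... * rho(a^-1) = [[-3, 2], [-2, 1]]  ->  [[-2727205429, 1664446309], [9219341679, -5626675228]]
tr = -2727205429 + -5626675228 = -8353880657

-8353880657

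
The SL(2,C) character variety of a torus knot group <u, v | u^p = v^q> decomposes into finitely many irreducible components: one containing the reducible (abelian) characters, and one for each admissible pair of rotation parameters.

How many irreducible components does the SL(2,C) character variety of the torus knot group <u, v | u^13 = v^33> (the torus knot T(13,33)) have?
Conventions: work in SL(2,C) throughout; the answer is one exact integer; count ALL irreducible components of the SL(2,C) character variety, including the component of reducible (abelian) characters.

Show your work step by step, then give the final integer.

193

In the torus knot group T(13,33), u^13 = v^33 is central, so an irreducible representation sends it to +I or -I (Schur).
So on each irreducible component the traces are pinned: tr(u) = 2*cos(pi*alpha/13) with 1 <= alpha <= 12, tr(v) = 2*cos(pi*beta/33) with 1 <= beta <= 32.
The two central values (-1)^alpha I and (-1)^beta I must be the same matrix, so alpha and beta share a parity.
Counting: 6 odd alphas x 16 odd betas + 6 even alphas x 16 even betas = 96 + 96 = 192.
That is 192 components of irreducible characters, and with the reducible (abelian) component the total is 193.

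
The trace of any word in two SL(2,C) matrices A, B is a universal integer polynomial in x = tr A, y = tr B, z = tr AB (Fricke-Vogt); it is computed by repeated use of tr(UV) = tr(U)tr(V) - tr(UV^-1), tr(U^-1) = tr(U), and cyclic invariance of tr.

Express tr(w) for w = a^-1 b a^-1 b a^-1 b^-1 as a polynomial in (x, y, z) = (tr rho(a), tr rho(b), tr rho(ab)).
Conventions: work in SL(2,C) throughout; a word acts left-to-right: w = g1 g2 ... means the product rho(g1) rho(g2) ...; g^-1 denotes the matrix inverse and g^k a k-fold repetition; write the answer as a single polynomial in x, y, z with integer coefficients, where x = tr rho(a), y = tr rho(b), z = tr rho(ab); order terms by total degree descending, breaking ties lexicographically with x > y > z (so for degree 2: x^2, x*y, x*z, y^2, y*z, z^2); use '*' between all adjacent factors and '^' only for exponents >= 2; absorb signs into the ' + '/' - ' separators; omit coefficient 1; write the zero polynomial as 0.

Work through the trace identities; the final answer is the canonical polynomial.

x^2*y^2*z - x*y^3 - 2*x*y*z^2 + y^2*z + z^3 + 2*x*y - 3*z

use: trace(b a^-1) = trace(b) trace(a) - trace(b a) = x*y - z
trace(a^-1 b a^-1) = trace(b a^-1) trace(a) - trace(b) = x^2*y - x*z - y
trace(b^2 a) = trace(b) trace(a b) - trace(a) = y*z - x
trace(b^2) = trace(b) trace(b) - trace(1) = y^2 - 2
trace(a b^2 a) = trace(a) trace(b^2 a) - trace(b^2) = x*y*z - x^2 - y^2 + 2
apply: trace(a b a b) = trace(a b) trace(a b) - trace(1) = z^2 - 2
trace(a b a) = trace(a) trace(b a) - trace(b) = x*z - y
apply: trace(a b^2 a b) = trace(b) trace(a b a b) - trace(a b a) = y*z^2 - x*z - y
apply: trace(b^-1 a b^2 a) = trace(a b^2 a) trace(b) - trace(a b^2 a b) = x*y^2*z - x^2*y - y^3 - y*z^2 + x*z + 3*y
trace(b a^-1 b^-1 a b) = trace(b^-1 a b^2) trace(a) - trace(b^-1 a b^2 a) = -x*y^2*z + x^2*y + y^3 + y*z^2 - 3*y
trace(a b a b a) = trace(a) trace(b a b a) - trace(b a b) = x*z^2 - y*z - x
apply: trace(a b a b a b) = trace(b a b a) trace(b a) - trace(a b) = z^3 - 3*z
trace(b^-1 a b a b a) = trace(a b a b a) trace(b) - trace(a b a b a b) = x*y*z^2 - y^2*z - z^3 - x*y + 3*z
use: trace(b a^-1 b^-1 a b a) = trace(b^-1 a b a b) trace(a) - trace(b^-1 a b a b a) = -x*y*z^2 + x^2*z + y^2*z + z^3 - 3*z
trace(b a^-1 b a^-1 b^-1 a) = trace(b a^-1 b^-1 a b) trace(a) - trace(b a^-1 b^-1 a b a) = -x^2*y^2*z + x^3*y + x*y^3 + 2*x*y*z^2 - x^2*z - y^2*z - z^3 - 3*x*y + 3*z
use: trace(a^-1 b a^-1 b a^-1 b^-1) = trace(b a^-1 b a^-1 b^-1) trace(a) - trace(b a^-1 b a^-1 b^-1 a) = x^2*y^2*z - x*y^3 - 2*x*y*z^2 + y^2*z + z^3 + 2*x*y - 3*z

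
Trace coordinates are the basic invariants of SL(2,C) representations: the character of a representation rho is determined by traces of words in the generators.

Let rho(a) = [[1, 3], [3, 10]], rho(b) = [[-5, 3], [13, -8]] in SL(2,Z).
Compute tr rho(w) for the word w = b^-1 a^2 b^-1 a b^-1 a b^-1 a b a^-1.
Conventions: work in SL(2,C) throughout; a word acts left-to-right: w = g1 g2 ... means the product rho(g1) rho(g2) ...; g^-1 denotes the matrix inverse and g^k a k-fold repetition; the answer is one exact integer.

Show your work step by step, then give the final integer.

47083388015

rho(b^-1) = [[-8, -3], [-13, -5]]
... * rho(a) = [[1, 3], [3, 10]]  ->  [[-17, -54], [-28, -89]]
... * rho(a) = [[1, 3], [3, 10]]  ->  [[-179, -591], [-295, -974]]
... * rho(b^-1) = [[-8, -3], [-13, -5]]  ->  [[9115, 3492], [15022, 5755]]
... * rho(a) = [[1, 3], [3, 10]]  ->  [[19591, 62265], [32287, 102616]]
... * rho(b^-1) = [[-8, -3], [-13, -5]]  ->  [[-966173, -370098], [-1592304, -609941]]
... * rho(a) = [[1, 3], [3, 10]]  ->  [[-2076467, -6599499], [-3422127, -10876322]]
... * rho(b^-1) = [[-8, -3], [-13, -5]]  ->  [[102405223, 39226896], [168769202, 64647991]]
... * rho(a) = [[1, 3], [3, 10]]  ->  [[220085911, 699484629], [362713175, 1152787516]]
... * rho(b) = [[-5, 3], [13, -8]]  ->  [[7992870622, -4935619299], [13172671833, -8134160603]]
... * rho(a^-1) = [[10, -3], [-3, 1]]  ->  [[94735564117, -28914231165], [156129200139, -47652176102]]
tr = 94735564117 + -47652176102 = 47083388015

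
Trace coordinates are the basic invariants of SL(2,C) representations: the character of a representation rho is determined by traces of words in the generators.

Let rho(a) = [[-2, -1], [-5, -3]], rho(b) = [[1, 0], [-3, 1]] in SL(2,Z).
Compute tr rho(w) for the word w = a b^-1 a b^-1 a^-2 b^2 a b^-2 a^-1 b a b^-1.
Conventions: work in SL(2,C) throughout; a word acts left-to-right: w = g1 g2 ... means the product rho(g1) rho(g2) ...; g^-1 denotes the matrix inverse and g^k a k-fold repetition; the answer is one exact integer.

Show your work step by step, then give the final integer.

rho(a) = [[-2, -1], [-5, -3]]
... * rho(b^-1) = [[1, 0], [3, 1]]  ->  [[-5, -1], [-14, -3]]
... * rho(a) = [[-2, -1], [-5, -3]]  ->  [[15, 8], [43, 23]]
... * rho(b^-1) = [[1, 0], [3, 1]]  ->  [[39, 8], [112, 23]]
... * rho(a^-1) = [[-3, 1], [5, -2]]  ->  [[-77, 23], [-221, 66]]
... * rho(a^-1) = [[-3, 1], [5, -2]]  ->  [[346, -123], [993, -353]]
... * rho(b) = [[1, 0], [-3, 1]]  ->  [[715, -123], [2052, -353]]
... * rho(b) = [[1, 0], [-3, 1]]  ->  [[1084, -123], [3111, -353]]
... * rho(a) = [[-2, -1], [-5, -3]]  ->  [[-1553, -715], [-4457, -2052]]
... * rho(b^-1) = [[1, 0], [3, 1]]  ->  [[-3698, -715], [-10613, -2052]]
... * rho(b^-1) = [[1, 0], [3, 1]]  ->  [[-5843, -715], [-16769, -2052]]
... * rho(a^-1) = [[-3, 1], [5, -2]]  ->  [[13954, -4413], [40047, -12665]]
... * rho(b) = [[1, 0], [-3, 1]]  ->  [[27193, -4413], [78042, -12665]]
... * rho(a) = [[-2, -1], [-5, -3]]  ->  [[-32321, -13954], [-92759, -40047]]
... * rho(b^-1) = [[1, 0], [3, 1]]  ->  [[-74183, -13954], [-212900, -40047]]
tr = -74183 + -40047 = -114230

-114230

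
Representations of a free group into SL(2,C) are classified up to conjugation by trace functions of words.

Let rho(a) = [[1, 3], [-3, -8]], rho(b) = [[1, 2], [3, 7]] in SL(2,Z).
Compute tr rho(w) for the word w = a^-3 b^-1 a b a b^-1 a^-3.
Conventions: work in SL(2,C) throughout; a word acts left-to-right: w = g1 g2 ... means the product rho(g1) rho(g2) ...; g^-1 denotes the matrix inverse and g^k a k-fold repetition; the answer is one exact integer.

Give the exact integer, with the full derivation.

rho(a^-1) = [[-8, -3], [3, 1]]
... * rho(a^-1) = [[-8, -3], [3, 1]]  ->  [[55, 21], [-21, -8]]
... * rho(a^-1) = [[-8, -3], [3, 1]]  ->  [[-377, -144], [144, 55]]
... * rho(b^-1) = [[7, -2], [-3, 1]]  ->  [[-2207, 610], [843, -233]]
... * rho(a) = [[1, 3], [-3, -8]]  ->  [[-4037, -11501], [1542, 4393]]
... * rho(b) = [[1, 2], [3, 7]]  ->  [[-38540, -88581], [14721, 33835]]
... * rho(a) = [[1, 3], [-3, -8]]  ->  [[227203, 593028], [-86784, -226517]]
... * rho(b^-1) = [[7, -2], [-3, 1]]  ->  [[-188663, 138622], [72063, -52949]]
... * rho(a^-1) = [[-8, -3], [3, 1]]  ->  [[1925170, 704611], [-735351, -269138]]
... * rho(a^-1) = [[-8, -3], [3, 1]]  ->  [[-13287527, -5070899], [5075394, 1936915]]
... * rho(a^-1) = [[-8, -3], [3, 1]]  ->  [[91087519, 34791682], [-34792407, -13289267]]
tr = 91087519 + -13289267 = 77798252

77798252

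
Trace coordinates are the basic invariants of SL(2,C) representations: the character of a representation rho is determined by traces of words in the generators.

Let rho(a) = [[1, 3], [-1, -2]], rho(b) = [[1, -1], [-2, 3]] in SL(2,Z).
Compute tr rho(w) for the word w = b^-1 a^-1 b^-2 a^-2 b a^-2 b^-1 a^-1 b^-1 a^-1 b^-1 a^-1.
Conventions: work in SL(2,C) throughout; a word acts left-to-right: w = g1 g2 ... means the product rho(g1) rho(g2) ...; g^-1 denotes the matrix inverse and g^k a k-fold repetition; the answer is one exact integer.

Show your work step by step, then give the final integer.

-2856202

rho(b^-1) = [[3, 1], [2, 1]]
... * rho(a^-1) = [[-2, -3], [1, 1]]  ->  [[-5, -8], [-3, -5]]
... * rho(b^-1) = [[3, 1], [2, 1]]  ->  [[-31, -13], [-19, -8]]
... * rho(b^-1) = [[3, 1], [2, 1]]  ->  [[-119, -44], [-73, -27]]
... * rho(a^-1) = [[-2, -3], [1, 1]]  ->  [[194, 313], [119, 192]]
... * rho(a^-1) = [[-2, -3], [1, 1]]  ->  [[-75, -269], [-46, -165]]
... * rho(b) = [[1, -1], [-2, 3]]  ->  [[463, -732], [284, -449]]
... * rho(a^-1) = [[-2, -3], [1, 1]]  ->  [[-1658, -2121], [-1017, -1301]]
... * rho(a^-1) = [[-2, -3], [1, 1]]  ->  [[1195, 2853], [733, 1750]]
... * rho(b^-1) = [[3, 1], [2, 1]]  ->  [[9291, 4048], [5699, 2483]]
... * rho(a^-1) = [[-2, -3], [1, 1]]  ->  [[-14534, -23825], [-8915, -14614]]
... * rho(b^-1) = [[3, 1], [2, 1]]  ->  [[-91252, -38359], [-55973, -23529]]
... * rho(a^-1) = [[-2, -3], [1, 1]]  ->  [[144145, 235397], [88417, 144390]]
... * rho(b^-1) = [[3, 1], [2, 1]]  ->  [[903229, 379542], [554031, 232807]]
... * rho(a^-1) = [[-2, -3], [1, 1]]  ->  [[-1426916, -2330145], [-875255, -1429286]]
tr = -1426916 + -1429286 = -2856202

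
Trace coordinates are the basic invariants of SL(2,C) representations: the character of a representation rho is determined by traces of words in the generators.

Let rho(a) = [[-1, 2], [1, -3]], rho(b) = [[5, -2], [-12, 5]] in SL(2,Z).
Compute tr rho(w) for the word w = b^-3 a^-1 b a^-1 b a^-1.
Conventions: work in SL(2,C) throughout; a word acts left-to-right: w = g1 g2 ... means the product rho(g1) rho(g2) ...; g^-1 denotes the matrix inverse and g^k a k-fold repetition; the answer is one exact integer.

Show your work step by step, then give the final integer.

-215602

rho(b^-1) = [[5, 2], [12, 5]]
... * rho(b^-1) = [[5, 2], [12, 5]]  ->  [[49, 20], [120, 49]]
... * rho(b^-1) = [[5, 2], [12, 5]]  ->  [[485, 198], [1188, 485]]
... * rho(a^-1) = [[-3, -2], [-1, -1]]  ->  [[-1653, -1168], [-4049, -2861]]
... * rho(b) = [[5, -2], [-12, 5]]  ->  [[5751, -2534], [14087, -6207]]
... * rho(a^-1) = [[-3, -2], [-1, -1]]  ->  [[-14719, -8968], [-36054, -21967]]
... * rho(b) = [[5, -2], [-12, 5]]  ->  [[34021, -15402], [83334, -37727]]
... * rho(a^-1) = [[-3, -2], [-1, -1]]  ->  [[-86661, -52640], [-212275, -128941]]
tr = -86661 + -128941 = -215602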